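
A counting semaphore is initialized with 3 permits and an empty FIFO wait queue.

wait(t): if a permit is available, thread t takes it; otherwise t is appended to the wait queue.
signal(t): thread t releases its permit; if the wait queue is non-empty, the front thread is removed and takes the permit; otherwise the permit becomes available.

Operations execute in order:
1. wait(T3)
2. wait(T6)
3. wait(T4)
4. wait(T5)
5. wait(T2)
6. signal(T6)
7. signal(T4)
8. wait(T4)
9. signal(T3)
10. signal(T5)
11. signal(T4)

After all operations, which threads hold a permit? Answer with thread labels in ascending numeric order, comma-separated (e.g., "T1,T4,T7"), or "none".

Step 1: wait(T3) -> count=2 queue=[] holders={T3}
Step 2: wait(T6) -> count=1 queue=[] holders={T3,T6}
Step 3: wait(T4) -> count=0 queue=[] holders={T3,T4,T6}
Step 4: wait(T5) -> count=0 queue=[T5] holders={T3,T4,T6}
Step 5: wait(T2) -> count=0 queue=[T5,T2] holders={T3,T4,T6}
Step 6: signal(T6) -> count=0 queue=[T2] holders={T3,T4,T5}
Step 7: signal(T4) -> count=0 queue=[] holders={T2,T3,T5}
Step 8: wait(T4) -> count=0 queue=[T4] holders={T2,T3,T5}
Step 9: signal(T3) -> count=0 queue=[] holders={T2,T4,T5}
Step 10: signal(T5) -> count=1 queue=[] holders={T2,T4}
Step 11: signal(T4) -> count=2 queue=[] holders={T2}
Final holders: T2

Answer: T2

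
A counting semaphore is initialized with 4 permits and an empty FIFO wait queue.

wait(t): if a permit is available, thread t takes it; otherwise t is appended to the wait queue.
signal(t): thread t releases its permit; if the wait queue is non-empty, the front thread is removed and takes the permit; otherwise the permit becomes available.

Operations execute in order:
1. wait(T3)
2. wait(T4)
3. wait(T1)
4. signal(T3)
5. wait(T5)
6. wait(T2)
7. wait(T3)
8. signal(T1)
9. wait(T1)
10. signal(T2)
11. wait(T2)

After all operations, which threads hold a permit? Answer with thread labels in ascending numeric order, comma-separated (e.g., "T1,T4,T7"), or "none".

Step 1: wait(T3) -> count=3 queue=[] holders={T3}
Step 2: wait(T4) -> count=2 queue=[] holders={T3,T4}
Step 3: wait(T1) -> count=1 queue=[] holders={T1,T3,T4}
Step 4: signal(T3) -> count=2 queue=[] holders={T1,T4}
Step 5: wait(T5) -> count=1 queue=[] holders={T1,T4,T5}
Step 6: wait(T2) -> count=0 queue=[] holders={T1,T2,T4,T5}
Step 7: wait(T3) -> count=0 queue=[T3] holders={T1,T2,T4,T5}
Step 8: signal(T1) -> count=0 queue=[] holders={T2,T3,T4,T5}
Step 9: wait(T1) -> count=0 queue=[T1] holders={T2,T3,T4,T5}
Step 10: signal(T2) -> count=0 queue=[] holders={T1,T3,T4,T5}
Step 11: wait(T2) -> count=0 queue=[T2] holders={T1,T3,T4,T5}
Final holders: T1,T3,T4,T5

Answer: T1,T3,T4,T5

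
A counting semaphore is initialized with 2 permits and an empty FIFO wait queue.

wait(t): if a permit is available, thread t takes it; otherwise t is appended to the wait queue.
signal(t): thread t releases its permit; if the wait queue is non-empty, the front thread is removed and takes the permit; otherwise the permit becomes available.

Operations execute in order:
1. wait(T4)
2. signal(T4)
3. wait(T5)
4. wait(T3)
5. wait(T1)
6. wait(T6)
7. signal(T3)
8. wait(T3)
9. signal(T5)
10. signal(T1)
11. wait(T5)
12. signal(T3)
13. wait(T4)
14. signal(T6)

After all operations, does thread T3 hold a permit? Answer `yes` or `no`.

Step 1: wait(T4) -> count=1 queue=[] holders={T4}
Step 2: signal(T4) -> count=2 queue=[] holders={none}
Step 3: wait(T5) -> count=1 queue=[] holders={T5}
Step 4: wait(T3) -> count=0 queue=[] holders={T3,T5}
Step 5: wait(T1) -> count=0 queue=[T1] holders={T3,T5}
Step 6: wait(T6) -> count=0 queue=[T1,T6] holders={T3,T5}
Step 7: signal(T3) -> count=0 queue=[T6] holders={T1,T5}
Step 8: wait(T3) -> count=0 queue=[T6,T3] holders={T1,T5}
Step 9: signal(T5) -> count=0 queue=[T3] holders={T1,T6}
Step 10: signal(T1) -> count=0 queue=[] holders={T3,T6}
Step 11: wait(T5) -> count=0 queue=[T5] holders={T3,T6}
Step 12: signal(T3) -> count=0 queue=[] holders={T5,T6}
Step 13: wait(T4) -> count=0 queue=[T4] holders={T5,T6}
Step 14: signal(T6) -> count=0 queue=[] holders={T4,T5}
Final holders: {T4,T5} -> T3 not in holders

Answer: no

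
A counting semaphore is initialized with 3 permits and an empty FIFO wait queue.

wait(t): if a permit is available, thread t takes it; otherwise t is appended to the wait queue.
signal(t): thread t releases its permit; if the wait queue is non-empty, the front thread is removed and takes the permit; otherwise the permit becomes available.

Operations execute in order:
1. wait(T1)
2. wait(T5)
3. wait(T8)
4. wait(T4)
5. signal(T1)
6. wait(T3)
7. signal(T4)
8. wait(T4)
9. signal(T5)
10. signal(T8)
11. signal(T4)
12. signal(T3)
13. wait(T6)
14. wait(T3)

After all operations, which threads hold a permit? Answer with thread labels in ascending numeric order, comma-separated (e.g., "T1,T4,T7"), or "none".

Answer: T3,T6

Derivation:
Step 1: wait(T1) -> count=2 queue=[] holders={T1}
Step 2: wait(T5) -> count=1 queue=[] holders={T1,T5}
Step 3: wait(T8) -> count=0 queue=[] holders={T1,T5,T8}
Step 4: wait(T4) -> count=0 queue=[T4] holders={T1,T5,T8}
Step 5: signal(T1) -> count=0 queue=[] holders={T4,T5,T8}
Step 6: wait(T3) -> count=0 queue=[T3] holders={T4,T5,T8}
Step 7: signal(T4) -> count=0 queue=[] holders={T3,T5,T8}
Step 8: wait(T4) -> count=0 queue=[T4] holders={T3,T5,T8}
Step 9: signal(T5) -> count=0 queue=[] holders={T3,T4,T8}
Step 10: signal(T8) -> count=1 queue=[] holders={T3,T4}
Step 11: signal(T4) -> count=2 queue=[] holders={T3}
Step 12: signal(T3) -> count=3 queue=[] holders={none}
Step 13: wait(T6) -> count=2 queue=[] holders={T6}
Step 14: wait(T3) -> count=1 queue=[] holders={T3,T6}
Final holders: T3,T6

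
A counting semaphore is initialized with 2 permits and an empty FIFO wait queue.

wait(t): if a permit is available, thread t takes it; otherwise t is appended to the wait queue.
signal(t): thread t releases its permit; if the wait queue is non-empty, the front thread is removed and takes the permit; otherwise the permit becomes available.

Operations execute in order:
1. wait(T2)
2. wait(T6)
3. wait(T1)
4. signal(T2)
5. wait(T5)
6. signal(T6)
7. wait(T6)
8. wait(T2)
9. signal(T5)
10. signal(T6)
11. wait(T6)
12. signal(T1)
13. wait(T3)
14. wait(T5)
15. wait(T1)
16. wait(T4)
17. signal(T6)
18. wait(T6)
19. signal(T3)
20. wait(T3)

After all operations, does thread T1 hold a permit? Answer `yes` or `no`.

Step 1: wait(T2) -> count=1 queue=[] holders={T2}
Step 2: wait(T6) -> count=0 queue=[] holders={T2,T6}
Step 3: wait(T1) -> count=0 queue=[T1] holders={T2,T6}
Step 4: signal(T2) -> count=0 queue=[] holders={T1,T6}
Step 5: wait(T5) -> count=0 queue=[T5] holders={T1,T6}
Step 6: signal(T6) -> count=0 queue=[] holders={T1,T5}
Step 7: wait(T6) -> count=0 queue=[T6] holders={T1,T5}
Step 8: wait(T2) -> count=0 queue=[T6,T2] holders={T1,T5}
Step 9: signal(T5) -> count=0 queue=[T2] holders={T1,T6}
Step 10: signal(T6) -> count=0 queue=[] holders={T1,T2}
Step 11: wait(T6) -> count=0 queue=[T6] holders={T1,T2}
Step 12: signal(T1) -> count=0 queue=[] holders={T2,T6}
Step 13: wait(T3) -> count=0 queue=[T3] holders={T2,T6}
Step 14: wait(T5) -> count=0 queue=[T3,T5] holders={T2,T6}
Step 15: wait(T1) -> count=0 queue=[T3,T5,T1] holders={T2,T6}
Step 16: wait(T4) -> count=0 queue=[T3,T5,T1,T4] holders={T2,T6}
Step 17: signal(T6) -> count=0 queue=[T5,T1,T4] holders={T2,T3}
Step 18: wait(T6) -> count=0 queue=[T5,T1,T4,T6] holders={T2,T3}
Step 19: signal(T3) -> count=0 queue=[T1,T4,T6] holders={T2,T5}
Step 20: wait(T3) -> count=0 queue=[T1,T4,T6,T3] holders={T2,T5}
Final holders: {T2,T5} -> T1 not in holders

Answer: no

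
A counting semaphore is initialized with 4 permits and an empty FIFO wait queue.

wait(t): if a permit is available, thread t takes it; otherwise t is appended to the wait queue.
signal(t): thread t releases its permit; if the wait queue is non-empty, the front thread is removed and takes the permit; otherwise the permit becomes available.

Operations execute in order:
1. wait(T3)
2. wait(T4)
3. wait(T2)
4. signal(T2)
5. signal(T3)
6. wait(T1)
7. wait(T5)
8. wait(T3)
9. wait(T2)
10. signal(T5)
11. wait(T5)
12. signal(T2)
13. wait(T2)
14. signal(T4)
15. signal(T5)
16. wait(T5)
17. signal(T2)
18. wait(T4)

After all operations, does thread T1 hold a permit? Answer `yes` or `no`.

Step 1: wait(T3) -> count=3 queue=[] holders={T3}
Step 2: wait(T4) -> count=2 queue=[] holders={T3,T4}
Step 3: wait(T2) -> count=1 queue=[] holders={T2,T3,T4}
Step 4: signal(T2) -> count=2 queue=[] holders={T3,T4}
Step 5: signal(T3) -> count=3 queue=[] holders={T4}
Step 6: wait(T1) -> count=2 queue=[] holders={T1,T4}
Step 7: wait(T5) -> count=1 queue=[] holders={T1,T4,T5}
Step 8: wait(T3) -> count=0 queue=[] holders={T1,T3,T4,T5}
Step 9: wait(T2) -> count=0 queue=[T2] holders={T1,T3,T4,T5}
Step 10: signal(T5) -> count=0 queue=[] holders={T1,T2,T3,T4}
Step 11: wait(T5) -> count=0 queue=[T5] holders={T1,T2,T3,T4}
Step 12: signal(T2) -> count=0 queue=[] holders={T1,T3,T4,T5}
Step 13: wait(T2) -> count=0 queue=[T2] holders={T1,T3,T4,T5}
Step 14: signal(T4) -> count=0 queue=[] holders={T1,T2,T3,T5}
Step 15: signal(T5) -> count=1 queue=[] holders={T1,T2,T3}
Step 16: wait(T5) -> count=0 queue=[] holders={T1,T2,T3,T5}
Step 17: signal(T2) -> count=1 queue=[] holders={T1,T3,T5}
Step 18: wait(T4) -> count=0 queue=[] holders={T1,T3,T4,T5}
Final holders: {T1,T3,T4,T5} -> T1 in holders

Answer: yes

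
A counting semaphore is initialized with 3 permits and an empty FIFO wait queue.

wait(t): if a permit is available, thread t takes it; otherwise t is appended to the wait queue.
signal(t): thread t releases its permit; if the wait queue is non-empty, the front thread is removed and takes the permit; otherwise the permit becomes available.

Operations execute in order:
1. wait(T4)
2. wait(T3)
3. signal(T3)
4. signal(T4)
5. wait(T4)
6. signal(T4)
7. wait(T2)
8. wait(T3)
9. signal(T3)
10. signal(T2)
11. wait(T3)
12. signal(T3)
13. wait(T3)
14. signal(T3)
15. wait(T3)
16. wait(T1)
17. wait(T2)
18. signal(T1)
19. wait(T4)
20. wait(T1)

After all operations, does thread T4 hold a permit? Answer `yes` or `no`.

Answer: yes

Derivation:
Step 1: wait(T4) -> count=2 queue=[] holders={T4}
Step 2: wait(T3) -> count=1 queue=[] holders={T3,T4}
Step 3: signal(T3) -> count=2 queue=[] holders={T4}
Step 4: signal(T4) -> count=3 queue=[] holders={none}
Step 5: wait(T4) -> count=2 queue=[] holders={T4}
Step 6: signal(T4) -> count=3 queue=[] holders={none}
Step 7: wait(T2) -> count=2 queue=[] holders={T2}
Step 8: wait(T3) -> count=1 queue=[] holders={T2,T3}
Step 9: signal(T3) -> count=2 queue=[] holders={T2}
Step 10: signal(T2) -> count=3 queue=[] holders={none}
Step 11: wait(T3) -> count=2 queue=[] holders={T3}
Step 12: signal(T3) -> count=3 queue=[] holders={none}
Step 13: wait(T3) -> count=2 queue=[] holders={T3}
Step 14: signal(T3) -> count=3 queue=[] holders={none}
Step 15: wait(T3) -> count=2 queue=[] holders={T3}
Step 16: wait(T1) -> count=1 queue=[] holders={T1,T3}
Step 17: wait(T2) -> count=0 queue=[] holders={T1,T2,T3}
Step 18: signal(T1) -> count=1 queue=[] holders={T2,T3}
Step 19: wait(T4) -> count=0 queue=[] holders={T2,T3,T4}
Step 20: wait(T1) -> count=0 queue=[T1] holders={T2,T3,T4}
Final holders: {T2,T3,T4} -> T4 in holders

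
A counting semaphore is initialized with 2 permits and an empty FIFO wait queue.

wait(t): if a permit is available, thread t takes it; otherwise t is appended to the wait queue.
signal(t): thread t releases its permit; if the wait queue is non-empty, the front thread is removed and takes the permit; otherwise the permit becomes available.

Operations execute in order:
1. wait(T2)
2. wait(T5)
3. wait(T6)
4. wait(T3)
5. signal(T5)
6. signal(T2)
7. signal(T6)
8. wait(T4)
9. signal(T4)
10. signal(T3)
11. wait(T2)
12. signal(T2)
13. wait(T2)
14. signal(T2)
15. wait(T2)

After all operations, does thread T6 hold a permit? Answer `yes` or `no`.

Answer: no

Derivation:
Step 1: wait(T2) -> count=1 queue=[] holders={T2}
Step 2: wait(T5) -> count=0 queue=[] holders={T2,T5}
Step 3: wait(T6) -> count=0 queue=[T6] holders={T2,T5}
Step 4: wait(T3) -> count=0 queue=[T6,T3] holders={T2,T5}
Step 5: signal(T5) -> count=0 queue=[T3] holders={T2,T6}
Step 6: signal(T2) -> count=0 queue=[] holders={T3,T6}
Step 7: signal(T6) -> count=1 queue=[] holders={T3}
Step 8: wait(T4) -> count=0 queue=[] holders={T3,T4}
Step 9: signal(T4) -> count=1 queue=[] holders={T3}
Step 10: signal(T3) -> count=2 queue=[] holders={none}
Step 11: wait(T2) -> count=1 queue=[] holders={T2}
Step 12: signal(T2) -> count=2 queue=[] holders={none}
Step 13: wait(T2) -> count=1 queue=[] holders={T2}
Step 14: signal(T2) -> count=2 queue=[] holders={none}
Step 15: wait(T2) -> count=1 queue=[] holders={T2}
Final holders: {T2} -> T6 not in holders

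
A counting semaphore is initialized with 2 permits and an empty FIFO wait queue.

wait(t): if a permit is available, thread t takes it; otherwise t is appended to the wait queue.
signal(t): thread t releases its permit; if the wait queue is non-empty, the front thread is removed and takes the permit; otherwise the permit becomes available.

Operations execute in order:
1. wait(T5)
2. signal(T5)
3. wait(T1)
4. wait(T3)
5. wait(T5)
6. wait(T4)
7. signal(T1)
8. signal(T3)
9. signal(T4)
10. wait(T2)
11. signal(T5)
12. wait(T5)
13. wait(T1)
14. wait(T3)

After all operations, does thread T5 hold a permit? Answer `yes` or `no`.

Step 1: wait(T5) -> count=1 queue=[] holders={T5}
Step 2: signal(T5) -> count=2 queue=[] holders={none}
Step 3: wait(T1) -> count=1 queue=[] holders={T1}
Step 4: wait(T3) -> count=0 queue=[] holders={T1,T3}
Step 5: wait(T5) -> count=0 queue=[T5] holders={T1,T3}
Step 6: wait(T4) -> count=0 queue=[T5,T4] holders={T1,T3}
Step 7: signal(T1) -> count=0 queue=[T4] holders={T3,T5}
Step 8: signal(T3) -> count=0 queue=[] holders={T4,T5}
Step 9: signal(T4) -> count=1 queue=[] holders={T5}
Step 10: wait(T2) -> count=0 queue=[] holders={T2,T5}
Step 11: signal(T5) -> count=1 queue=[] holders={T2}
Step 12: wait(T5) -> count=0 queue=[] holders={T2,T5}
Step 13: wait(T1) -> count=0 queue=[T1] holders={T2,T5}
Step 14: wait(T3) -> count=0 queue=[T1,T3] holders={T2,T5}
Final holders: {T2,T5} -> T5 in holders

Answer: yes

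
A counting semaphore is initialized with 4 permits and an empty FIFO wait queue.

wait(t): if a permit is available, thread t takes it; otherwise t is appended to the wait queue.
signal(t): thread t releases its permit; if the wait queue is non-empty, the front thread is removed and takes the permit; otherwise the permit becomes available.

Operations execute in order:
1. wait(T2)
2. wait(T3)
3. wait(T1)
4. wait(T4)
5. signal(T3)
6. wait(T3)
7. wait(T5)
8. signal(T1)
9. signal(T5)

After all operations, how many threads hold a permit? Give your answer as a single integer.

Step 1: wait(T2) -> count=3 queue=[] holders={T2}
Step 2: wait(T3) -> count=2 queue=[] holders={T2,T3}
Step 3: wait(T1) -> count=1 queue=[] holders={T1,T2,T3}
Step 4: wait(T4) -> count=0 queue=[] holders={T1,T2,T3,T4}
Step 5: signal(T3) -> count=1 queue=[] holders={T1,T2,T4}
Step 6: wait(T3) -> count=0 queue=[] holders={T1,T2,T3,T4}
Step 7: wait(T5) -> count=0 queue=[T5] holders={T1,T2,T3,T4}
Step 8: signal(T1) -> count=0 queue=[] holders={T2,T3,T4,T5}
Step 9: signal(T5) -> count=1 queue=[] holders={T2,T3,T4}
Final holders: {T2,T3,T4} -> 3 thread(s)

Answer: 3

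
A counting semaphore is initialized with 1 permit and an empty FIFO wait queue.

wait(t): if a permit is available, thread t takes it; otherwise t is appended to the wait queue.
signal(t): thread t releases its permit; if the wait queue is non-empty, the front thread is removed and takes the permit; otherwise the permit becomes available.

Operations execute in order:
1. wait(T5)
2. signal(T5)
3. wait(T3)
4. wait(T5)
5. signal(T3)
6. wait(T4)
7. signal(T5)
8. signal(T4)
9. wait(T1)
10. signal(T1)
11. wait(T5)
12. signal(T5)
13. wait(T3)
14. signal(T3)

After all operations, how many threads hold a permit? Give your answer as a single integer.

Step 1: wait(T5) -> count=0 queue=[] holders={T5}
Step 2: signal(T5) -> count=1 queue=[] holders={none}
Step 3: wait(T3) -> count=0 queue=[] holders={T3}
Step 4: wait(T5) -> count=0 queue=[T5] holders={T3}
Step 5: signal(T3) -> count=0 queue=[] holders={T5}
Step 6: wait(T4) -> count=0 queue=[T4] holders={T5}
Step 7: signal(T5) -> count=0 queue=[] holders={T4}
Step 8: signal(T4) -> count=1 queue=[] holders={none}
Step 9: wait(T1) -> count=0 queue=[] holders={T1}
Step 10: signal(T1) -> count=1 queue=[] holders={none}
Step 11: wait(T5) -> count=0 queue=[] holders={T5}
Step 12: signal(T5) -> count=1 queue=[] holders={none}
Step 13: wait(T3) -> count=0 queue=[] holders={T3}
Step 14: signal(T3) -> count=1 queue=[] holders={none}
Final holders: {none} -> 0 thread(s)

Answer: 0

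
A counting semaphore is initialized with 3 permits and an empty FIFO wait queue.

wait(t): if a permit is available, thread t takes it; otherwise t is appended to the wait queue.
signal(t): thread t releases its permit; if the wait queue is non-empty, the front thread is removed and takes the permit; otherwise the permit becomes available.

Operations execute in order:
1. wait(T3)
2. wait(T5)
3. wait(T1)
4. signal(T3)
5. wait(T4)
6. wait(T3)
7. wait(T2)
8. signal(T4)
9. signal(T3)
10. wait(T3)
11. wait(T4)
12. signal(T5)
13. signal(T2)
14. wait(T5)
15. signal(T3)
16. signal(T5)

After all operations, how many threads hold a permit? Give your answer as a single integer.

Answer: 2

Derivation:
Step 1: wait(T3) -> count=2 queue=[] holders={T3}
Step 2: wait(T5) -> count=1 queue=[] holders={T3,T5}
Step 3: wait(T1) -> count=0 queue=[] holders={T1,T3,T5}
Step 4: signal(T3) -> count=1 queue=[] holders={T1,T5}
Step 5: wait(T4) -> count=0 queue=[] holders={T1,T4,T5}
Step 6: wait(T3) -> count=0 queue=[T3] holders={T1,T4,T5}
Step 7: wait(T2) -> count=0 queue=[T3,T2] holders={T1,T4,T5}
Step 8: signal(T4) -> count=0 queue=[T2] holders={T1,T3,T5}
Step 9: signal(T3) -> count=0 queue=[] holders={T1,T2,T5}
Step 10: wait(T3) -> count=0 queue=[T3] holders={T1,T2,T5}
Step 11: wait(T4) -> count=0 queue=[T3,T4] holders={T1,T2,T5}
Step 12: signal(T5) -> count=0 queue=[T4] holders={T1,T2,T3}
Step 13: signal(T2) -> count=0 queue=[] holders={T1,T3,T4}
Step 14: wait(T5) -> count=0 queue=[T5] holders={T1,T3,T4}
Step 15: signal(T3) -> count=0 queue=[] holders={T1,T4,T5}
Step 16: signal(T5) -> count=1 queue=[] holders={T1,T4}
Final holders: {T1,T4} -> 2 thread(s)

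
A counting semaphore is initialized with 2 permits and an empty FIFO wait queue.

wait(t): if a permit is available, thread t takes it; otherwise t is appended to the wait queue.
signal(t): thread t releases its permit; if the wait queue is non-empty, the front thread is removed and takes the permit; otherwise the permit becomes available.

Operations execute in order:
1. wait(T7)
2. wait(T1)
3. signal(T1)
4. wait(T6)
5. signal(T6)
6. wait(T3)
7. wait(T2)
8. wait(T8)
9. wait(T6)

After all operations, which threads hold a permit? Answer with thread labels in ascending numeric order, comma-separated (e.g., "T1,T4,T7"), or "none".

Answer: T3,T7

Derivation:
Step 1: wait(T7) -> count=1 queue=[] holders={T7}
Step 2: wait(T1) -> count=0 queue=[] holders={T1,T7}
Step 3: signal(T1) -> count=1 queue=[] holders={T7}
Step 4: wait(T6) -> count=0 queue=[] holders={T6,T7}
Step 5: signal(T6) -> count=1 queue=[] holders={T7}
Step 6: wait(T3) -> count=0 queue=[] holders={T3,T7}
Step 7: wait(T2) -> count=0 queue=[T2] holders={T3,T7}
Step 8: wait(T8) -> count=0 queue=[T2,T8] holders={T3,T7}
Step 9: wait(T6) -> count=0 queue=[T2,T8,T6] holders={T3,T7}
Final holders: T3,T7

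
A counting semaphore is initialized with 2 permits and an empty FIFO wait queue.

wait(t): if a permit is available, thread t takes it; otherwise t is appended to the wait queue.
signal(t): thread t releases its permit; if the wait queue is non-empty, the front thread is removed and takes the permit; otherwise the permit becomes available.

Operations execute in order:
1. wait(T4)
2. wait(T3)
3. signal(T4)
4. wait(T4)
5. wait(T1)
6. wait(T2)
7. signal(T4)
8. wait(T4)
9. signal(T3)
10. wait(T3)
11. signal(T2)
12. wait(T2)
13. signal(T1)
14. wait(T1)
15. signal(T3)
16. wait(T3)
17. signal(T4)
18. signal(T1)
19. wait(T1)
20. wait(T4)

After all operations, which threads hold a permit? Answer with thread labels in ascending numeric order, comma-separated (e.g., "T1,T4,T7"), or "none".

Step 1: wait(T4) -> count=1 queue=[] holders={T4}
Step 2: wait(T3) -> count=0 queue=[] holders={T3,T4}
Step 3: signal(T4) -> count=1 queue=[] holders={T3}
Step 4: wait(T4) -> count=0 queue=[] holders={T3,T4}
Step 5: wait(T1) -> count=0 queue=[T1] holders={T3,T4}
Step 6: wait(T2) -> count=0 queue=[T1,T2] holders={T3,T4}
Step 7: signal(T4) -> count=0 queue=[T2] holders={T1,T3}
Step 8: wait(T4) -> count=0 queue=[T2,T4] holders={T1,T3}
Step 9: signal(T3) -> count=0 queue=[T4] holders={T1,T2}
Step 10: wait(T3) -> count=0 queue=[T4,T3] holders={T1,T2}
Step 11: signal(T2) -> count=0 queue=[T3] holders={T1,T4}
Step 12: wait(T2) -> count=0 queue=[T3,T2] holders={T1,T4}
Step 13: signal(T1) -> count=0 queue=[T2] holders={T3,T4}
Step 14: wait(T1) -> count=0 queue=[T2,T1] holders={T3,T4}
Step 15: signal(T3) -> count=0 queue=[T1] holders={T2,T4}
Step 16: wait(T3) -> count=0 queue=[T1,T3] holders={T2,T4}
Step 17: signal(T4) -> count=0 queue=[T3] holders={T1,T2}
Step 18: signal(T1) -> count=0 queue=[] holders={T2,T3}
Step 19: wait(T1) -> count=0 queue=[T1] holders={T2,T3}
Step 20: wait(T4) -> count=0 queue=[T1,T4] holders={T2,T3}
Final holders: T2,T3

Answer: T2,T3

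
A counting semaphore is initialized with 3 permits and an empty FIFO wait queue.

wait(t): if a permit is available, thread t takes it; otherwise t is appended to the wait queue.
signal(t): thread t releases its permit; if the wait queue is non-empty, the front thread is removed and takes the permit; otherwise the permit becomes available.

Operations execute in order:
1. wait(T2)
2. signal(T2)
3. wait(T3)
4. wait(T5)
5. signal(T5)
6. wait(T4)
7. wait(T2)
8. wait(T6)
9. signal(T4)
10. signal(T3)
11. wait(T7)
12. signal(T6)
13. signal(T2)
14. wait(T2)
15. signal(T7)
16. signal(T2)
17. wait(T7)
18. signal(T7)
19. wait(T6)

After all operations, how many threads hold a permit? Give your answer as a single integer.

Step 1: wait(T2) -> count=2 queue=[] holders={T2}
Step 2: signal(T2) -> count=3 queue=[] holders={none}
Step 3: wait(T3) -> count=2 queue=[] holders={T3}
Step 4: wait(T5) -> count=1 queue=[] holders={T3,T5}
Step 5: signal(T5) -> count=2 queue=[] holders={T3}
Step 6: wait(T4) -> count=1 queue=[] holders={T3,T4}
Step 7: wait(T2) -> count=0 queue=[] holders={T2,T3,T4}
Step 8: wait(T6) -> count=0 queue=[T6] holders={T2,T3,T4}
Step 9: signal(T4) -> count=0 queue=[] holders={T2,T3,T6}
Step 10: signal(T3) -> count=1 queue=[] holders={T2,T6}
Step 11: wait(T7) -> count=0 queue=[] holders={T2,T6,T7}
Step 12: signal(T6) -> count=1 queue=[] holders={T2,T7}
Step 13: signal(T2) -> count=2 queue=[] holders={T7}
Step 14: wait(T2) -> count=1 queue=[] holders={T2,T7}
Step 15: signal(T7) -> count=2 queue=[] holders={T2}
Step 16: signal(T2) -> count=3 queue=[] holders={none}
Step 17: wait(T7) -> count=2 queue=[] holders={T7}
Step 18: signal(T7) -> count=3 queue=[] holders={none}
Step 19: wait(T6) -> count=2 queue=[] holders={T6}
Final holders: {T6} -> 1 thread(s)

Answer: 1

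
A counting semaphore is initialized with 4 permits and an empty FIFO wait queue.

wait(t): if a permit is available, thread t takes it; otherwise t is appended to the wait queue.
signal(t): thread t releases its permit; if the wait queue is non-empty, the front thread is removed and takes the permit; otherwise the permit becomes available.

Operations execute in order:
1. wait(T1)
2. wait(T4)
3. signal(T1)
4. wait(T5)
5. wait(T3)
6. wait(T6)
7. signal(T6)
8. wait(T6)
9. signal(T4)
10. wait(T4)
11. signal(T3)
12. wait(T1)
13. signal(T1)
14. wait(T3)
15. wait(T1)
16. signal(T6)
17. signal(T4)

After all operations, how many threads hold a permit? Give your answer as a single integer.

Answer: 3

Derivation:
Step 1: wait(T1) -> count=3 queue=[] holders={T1}
Step 2: wait(T4) -> count=2 queue=[] holders={T1,T4}
Step 3: signal(T1) -> count=3 queue=[] holders={T4}
Step 4: wait(T5) -> count=2 queue=[] holders={T4,T5}
Step 5: wait(T3) -> count=1 queue=[] holders={T3,T4,T5}
Step 6: wait(T6) -> count=0 queue=[] holders={T3,T4,T5,T6}
Step 7: signal(T6) -> count=1 queue=[] holders={T3,T4,T5}
Step 8: wait(T6) -> count=0 queue=[] holders={T3,T4,T5,T6}
Step 9: signal(T4) -> count=1 queue=[] holders={T3,T5,T6}
Step 10: wait(T4) -> count=0 queue=[] holders={T3,T4,T5,T6}
Step 11: signal(T3) -> count=1 queue=[] holders={T4,T5,T6}
Step 12: wait(T1) -> count=0 queue=[] holders={T1,T4,T5,T6}
Step 13: signal(T1) -> count=1 queue=[] holders={T4,T5,T6}
Step 14: wait(T3) -> count=0 queue=[] holders={T3,T4,T5,T6}
Step 15: wait(T1) -> count=0 queue=[T1] holders={T3,T4,T5,T6}
Step 16: signal(T6) -> count=0 queue=[] holders={T1,T3,T4,T5}
Step 17: signal(T4) -> count=1 queue=[] holders={T1,T3,T5}
Final holders: {T1,T3,T5} -> 3 thread(s)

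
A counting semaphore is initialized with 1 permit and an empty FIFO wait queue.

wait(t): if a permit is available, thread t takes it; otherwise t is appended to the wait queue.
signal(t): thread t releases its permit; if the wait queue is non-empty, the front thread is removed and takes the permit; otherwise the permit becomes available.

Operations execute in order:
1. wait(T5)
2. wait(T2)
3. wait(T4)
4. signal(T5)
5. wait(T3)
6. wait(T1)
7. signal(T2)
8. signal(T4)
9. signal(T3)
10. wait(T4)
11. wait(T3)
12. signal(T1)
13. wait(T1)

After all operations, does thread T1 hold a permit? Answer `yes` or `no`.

Answer: no

Derivation:
Step 1: wait(T5) -> count=0 queue=[] holders={T5}
Step 2: wait(T2) -> count=0 queue=[T2] holders={T5}
Step 3: wait(T4) -> count=0 queue=[T2,T4] holders={T5}
Step 4: signal(T5) -> count=0 queue=[T4] holders={T2}
Step 5: wait(T3) -> count=0 queue=[T4,T3] holders={T2}
Step 6: wait(T1) -> count=0 queue=[T4,T3,T1] holders={T2}
Step 7: signal(T2) -> count=0 queue=[T3,T1] holders={T4}
Step 8: signal(T4) -> count=0 queue=[T1] holders={T3}
Step 9: signal(T3) -> count=0 queue=[] holders={T1}
Step 10: wait(T4) -> count=0 queue=[T4] holders={T1}
Step 11: wait(T3) -> count=0 queue=[T4,T3] holders={T1}
Step 12: signal(T1) -> count=0 queue=[T3] holders={T4}
Step 13: wait(T1) -> count=0 queue=[T3,T1] holders={T4}
Final holders: {T4} -> T1 not in holders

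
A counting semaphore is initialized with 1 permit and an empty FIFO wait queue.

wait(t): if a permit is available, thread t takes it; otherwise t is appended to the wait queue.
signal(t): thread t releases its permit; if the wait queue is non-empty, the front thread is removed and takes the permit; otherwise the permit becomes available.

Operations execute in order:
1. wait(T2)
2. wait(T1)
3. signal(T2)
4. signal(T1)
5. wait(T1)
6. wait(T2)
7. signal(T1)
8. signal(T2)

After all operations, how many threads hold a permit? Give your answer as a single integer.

Step 1: wait(T2) -> count=0 queue=[] holders={T2}
Step 2: wait(T1) -> count=0 queue=[T1] holders={T2}
Step 3: signal(T2) -> count=0 queue=[] holders={T1}
Step 4: signal(T1) -> count=1 queue=[] holders={none}
Step 5: wait(T1) -> count=0 queue=[] holders={T1}
Step 6: wait(T2) -> count=0 queue=[T2] holders={T1}
Step 7: signal(T1) -> count=0 queue=[] holders={T2}
Step 8: signal(T2) -> count=1 queue=[] holders={none}
Final holders: {none} -> 0 thread(s)

Answer: 0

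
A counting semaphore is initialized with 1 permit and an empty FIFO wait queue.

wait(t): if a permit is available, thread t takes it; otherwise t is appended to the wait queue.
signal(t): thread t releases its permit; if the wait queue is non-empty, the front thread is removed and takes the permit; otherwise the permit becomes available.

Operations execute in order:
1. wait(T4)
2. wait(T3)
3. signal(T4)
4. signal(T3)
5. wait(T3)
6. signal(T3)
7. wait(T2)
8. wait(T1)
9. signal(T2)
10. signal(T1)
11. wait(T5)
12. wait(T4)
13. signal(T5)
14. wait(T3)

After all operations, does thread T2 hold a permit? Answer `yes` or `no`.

Answer: no

Derivation:
Step 1: wait(T4) -> count=0 queue=[] holders={T4}
Step 2: wait(T3) -> count=0 queue=[T3] holders={T4}
Step 3: signal(T4) -> count=0 queue=[] holders={T3}
Step 4: signal(T3) -> count=1 queue=[] holders={none}
Step 5: wait(T3) -> count=0 queue=[] holders={T3}
Step 6: signal(T3) -> count=1 queue=[] holders={none}
Step 7: wait(T2) -> count=0 queue=[] holders={T2}
Step 8: wait(T1) -> count=0 queue=[T1] holders={T2}
Step 9: signal(T2) -> count=0 queue=[] holders={T1}
Step 10: signal(T1) -> count=1 queue=[] holders={none}
Step 11: wait(T5) -> count=0 queue=[] holders={T5}
Step 12: wait(T4) -> count=0 queue=[T4] holders={T5}
Step 13: signal(T5) -> count=0 queue=[] holders={T4}
Step 14: wait(T3) -> count=0 queue=[T3] holders={T4}
Final holders: {T4} -> T2 not in holders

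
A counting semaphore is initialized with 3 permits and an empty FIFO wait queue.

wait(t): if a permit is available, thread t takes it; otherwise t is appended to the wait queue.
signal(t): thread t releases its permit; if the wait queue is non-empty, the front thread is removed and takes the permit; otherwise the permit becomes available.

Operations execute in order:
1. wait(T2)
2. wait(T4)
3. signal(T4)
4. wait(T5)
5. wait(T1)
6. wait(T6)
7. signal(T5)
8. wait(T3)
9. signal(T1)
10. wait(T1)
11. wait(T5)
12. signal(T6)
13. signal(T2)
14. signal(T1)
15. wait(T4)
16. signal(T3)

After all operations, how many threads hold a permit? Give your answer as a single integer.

Answer: 2

Derivation:
Step 1: wait(T2) -> count=2 queue=[] holders={T2}
Step 2: wait(T4) -> count=1 queue=[] holders={T2,T4}
Step 3: signal(T4) -> count=2 queue=[] holders={T2}
Step 4: wait(T5) -> count=1 queue=[] holders={T2,T5}
Step 5: wait(T1) -> count=0 queue=[] holders={T1,T2,T5}
Step 6: wait(T6) -> count=0 queue=[T6] holders={T1,T2,T5}
Step 7: signal(T5) -> count=0 queue=[] holders={T1,T2,T6}
Step 8: wait(T3) -> count=0 queue=[T3] holders={T1,T2,T6}
Step 9: signal(T1) -> count=0 queue=[] holders={T2,T3,T6}
Step 10: wait(T1) -> count=0 queue=[T1] holders={T2,T3,T6}
Step 11: wait(T5) -> count=0 queue=[T1,T5] holders={T2,T3,T6}
Step 12: signal(T6) -> count=0 queue=[T5] holders={T1,T2,T3}
Step 13: signal(T2) -> count=0 queue=[] holders={T1,T3,T5}
Step 14: signal(T1) -> count=1 queue=[] holders={T3,T5}
Step 15: wait(T4) -> count=0 queue=[] holders={T3,T4,T5}
Step 16: signal(T3) -> count=1 queue=[] holders={T4,T5}
Final holders: {T4,T5} -> 2 thread(s)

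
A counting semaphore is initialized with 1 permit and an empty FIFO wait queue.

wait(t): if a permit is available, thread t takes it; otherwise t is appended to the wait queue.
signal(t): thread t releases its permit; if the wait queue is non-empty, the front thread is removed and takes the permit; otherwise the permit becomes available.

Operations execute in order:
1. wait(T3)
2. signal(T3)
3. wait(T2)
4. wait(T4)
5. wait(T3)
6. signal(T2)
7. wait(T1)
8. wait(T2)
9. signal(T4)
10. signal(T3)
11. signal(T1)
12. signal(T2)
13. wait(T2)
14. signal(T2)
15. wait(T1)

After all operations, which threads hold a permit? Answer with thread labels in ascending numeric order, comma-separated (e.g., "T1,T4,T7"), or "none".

Answer: T1

Derivation:
Step 1: wait(T3) -> count=0 queue=[] holders={T3}
Step 2: signal(T3) -> count=1 queue=[] holders={none}
Step 3: wait(T2) -> count=0 queue=[] holders={T2}
Step 4: wait(T4) -> count=0 queue=[T4] holders={T2}
Step 5: wait(T3) -> count=0 queue=[T4,T3] holders={T2}
Step 6: signal(T2) -> count=0 queue=[T3] holders={T4}
Step 7: wait(T1) -> count=0 queue=[T3,T1] holders={T4}
Step 8: wait(T2) -> count=0 queue=[T3,T1,T2] holders={T4}
Step 9: signal(T4) -> count=0 queue=[T1,T2] holders={T3}
Step 10: signal(T3) -> count=0 queue=[T2] holders={T1}
Step 11: signal(T1) -> count=0 queue=[] holders={T2}
Step 12: signal(T2) -> count=1 queue=[] holders={none}
Step 13: wait(T2) -> count=0 queue=[] holders={T2}
Step 14: signal(T2) -> count=1 queue=[] holders={none}
Step 15: wait(T1) -> count=0 queue=[] holders={T1}
Final holders: T1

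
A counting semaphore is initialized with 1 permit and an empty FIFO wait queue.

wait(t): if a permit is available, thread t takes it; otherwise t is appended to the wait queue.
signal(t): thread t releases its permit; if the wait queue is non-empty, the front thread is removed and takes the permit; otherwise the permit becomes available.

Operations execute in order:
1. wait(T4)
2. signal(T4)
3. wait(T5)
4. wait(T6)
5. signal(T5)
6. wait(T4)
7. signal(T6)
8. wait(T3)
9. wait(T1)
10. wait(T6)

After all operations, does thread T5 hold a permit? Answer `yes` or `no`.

Step 1: wait(T4) -> count=0 queue=[] holders={T4}
Step 2: signal(T4) -> count=1 queue=[] holders={none}
Step 3: wait(T5) -> count=0 queue=[] holders={T5}
Step 4: wait(T6) -> count=0 queue=[T6] holders={T5}
Step 5: signal(T5) -> count=0 queue=[] holders={T6}
Step 6: wait(T4) -> count=0 queue=[T4] holders={T6}
Step 7: signal(T6) -> count=0 queue=[] holders={T4}
Step 8: wait(T3) -> count=0 queue=[T3] holders={T4}
Step 9: wait(T1) -> count=0 queue=[T3,T1] holders={T4}
Step 10: wait(T6) -> count=0 queue=[T3,T1,T6] holders={T4}
Final holders: {T4} -> T5 not in holders

Answer: no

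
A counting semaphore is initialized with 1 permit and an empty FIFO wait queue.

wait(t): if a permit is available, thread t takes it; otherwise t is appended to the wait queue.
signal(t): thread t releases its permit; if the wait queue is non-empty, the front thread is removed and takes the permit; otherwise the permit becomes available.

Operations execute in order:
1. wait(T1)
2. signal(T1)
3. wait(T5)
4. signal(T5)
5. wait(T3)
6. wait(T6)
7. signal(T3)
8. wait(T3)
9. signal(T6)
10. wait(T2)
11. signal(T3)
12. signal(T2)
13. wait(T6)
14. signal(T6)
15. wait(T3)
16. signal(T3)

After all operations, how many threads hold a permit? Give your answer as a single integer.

Answer: 0

Derivation:
Step 1: wait(T1) -> count=0 queue=[] holders={T1}
Step 2: signal(T1) -> count=1 queue=[] holders={none}
Step 3: wait(T5) -> count=0 queue=[] holders={T5}
Step 4: signal(T5) -> count=1 queue=[] holders={none}
Step 5: wait(T3) -> count=0 queue=[] holders={T3}
Step 6: wait(T6) -> count=0 queue=[T6] holders={T3}
Step 7: signal(T3) -> count=0 queue=[] holders={T6}
Step 8: wait(T3) -> count=0 queue=[T3] holders={T6}
Step 9: signal(T6) -> count=0 queue=[] holders={T3}
Step 10: wait(T2) -> count=0 queue=[T2] holders={T3}
Step 11: signal(T3) -> count=0 queue=[] holders={T2}
Step 12: signal(T2) -> count=1 queue=[] holders={none}
Step 13: wait(T6) -> count=0 queue=[] holders={T6}
Step 14: signal(T6) -> count=1 queue=[] holders={none}
Step 15: wait(T3) -> count=0 queue=[] holders={T3}
Step 16: signal(T3) -> count=1 queue=[] holders={none}
Final holders: {none} -> 0 thread(s)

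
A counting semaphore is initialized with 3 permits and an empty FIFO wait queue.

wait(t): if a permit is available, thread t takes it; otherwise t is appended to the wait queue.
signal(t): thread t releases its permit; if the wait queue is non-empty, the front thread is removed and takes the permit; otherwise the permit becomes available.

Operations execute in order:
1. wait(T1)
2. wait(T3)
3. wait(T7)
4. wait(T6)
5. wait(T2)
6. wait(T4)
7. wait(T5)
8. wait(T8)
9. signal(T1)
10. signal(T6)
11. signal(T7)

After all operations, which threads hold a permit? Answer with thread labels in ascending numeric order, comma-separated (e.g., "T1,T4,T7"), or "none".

Step 1: wait(T1) -> count=2 queue=[] holders={T1}
Step 2: wait(T3) -> count=1 queue=[] holders={T1,T3}
Step 3: wait(T7) -> count=0 queue=[] holders={T1,T3,T7}
Step 4: wait(T6) -> count=0 queue=[T6] holders={T1,T3,T7}
Step 5: wait(T2) -> count=0 queue=[T6,T2] holders={T1,T3,T7}
Step 6: wait(T4) -> count=0 queue=[T6,T2,T4] holders={T1,T3,T7}
Step 7: wait(T5) -> count=0 queue=[T6,T2,T4,T5] holders={T1,T3,T7}
Step 8: wait(T8) -> count=0 queue=[T6,T2,T4,T5,T8] holders={T1,T3,T7}
Step 9: signal(T1) -> count=0 queue=[T2,T4,T5,T8] holders={T3,T6,T7}
Step 10: signal(T6) -> count=0 queue=[T4,T5,T8] holders={T2,T3,T7}
Step 11: signal(T7) -> count=0 queue=[T5,T8] holders={T2,T3,T4}
Final holders: T2,T3,T4

Answer: T2,T3,T4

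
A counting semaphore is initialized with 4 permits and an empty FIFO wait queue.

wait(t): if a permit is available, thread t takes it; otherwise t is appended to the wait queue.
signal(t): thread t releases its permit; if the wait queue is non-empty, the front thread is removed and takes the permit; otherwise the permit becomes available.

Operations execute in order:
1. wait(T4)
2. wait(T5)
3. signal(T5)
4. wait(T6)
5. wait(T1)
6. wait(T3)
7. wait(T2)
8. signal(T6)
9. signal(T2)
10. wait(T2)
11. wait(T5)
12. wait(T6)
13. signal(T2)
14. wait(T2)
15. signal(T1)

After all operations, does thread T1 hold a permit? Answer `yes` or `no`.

Step 1: wait(T4) -> count=3 queue=[] holders={T4}
Step 2: wait(T5) -> count=2 queue=[] holders={T4,T5}
Step 3: signal(T5) -> count=3 queue=[] holders={T4}
Step 4: wait(T6) -> count=2 queue=[] holders={T4,T6}
Step 5: wait(T1) -> count=1 queue=[] holders={T1,T4,T6}
Step 6: wait(T3) -> count=0 queue=[] holders={T1,T3,T4,T6}
Step 7: wait(T2) -> count=0 queue=[T2] holders={T1,T3,T4,T6}
Step 8: signal(T6) -> count=0 queue=[] holders={T1,T2,T3,T4}
Step 9: signal(T2) -> count=1 queue=[] holders={T1,T3,T4}
Step 10: wait(T2) -> count=0 queue=[] holders={T1,T2,T3,T4}
Step 11: wait(T5) -> count=0 queue=[T5] holders={T1,T2,T3,T4}
Step 12: wait(T6) -> count=0 queue=[T5,T6] holders={T1,T2,T3,T4}
Step 13: signal(T2) -> count=0 queue=[T6] holders={T1,T3,T4,T5}
Step 14: wait(T2) -> count=0 queue=[T6,T2] holders={T1,T3,T4,T5}
Step 15: signal(T1) -> count=0 queue=[T2] holders={T3,T4,T5,T6}
Final holders: {T3,T4,T5,T6} -> T1 not in holders

Answer: no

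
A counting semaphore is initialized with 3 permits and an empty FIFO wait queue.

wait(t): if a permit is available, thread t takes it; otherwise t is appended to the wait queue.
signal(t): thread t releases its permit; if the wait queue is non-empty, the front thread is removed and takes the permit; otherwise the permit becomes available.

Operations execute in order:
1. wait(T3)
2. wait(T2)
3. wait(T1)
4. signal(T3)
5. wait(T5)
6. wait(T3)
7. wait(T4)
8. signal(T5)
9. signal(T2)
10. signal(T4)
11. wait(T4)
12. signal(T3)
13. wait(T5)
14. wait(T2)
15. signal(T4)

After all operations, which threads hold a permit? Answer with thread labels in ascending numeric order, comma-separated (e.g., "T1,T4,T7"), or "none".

Answer: T1,T2,T5

Derivation:
Step 1: wait(T3) -> count=2 queue=[] holders={T3}
Step 2: wait(T2) -> count=1 queue=[] holders={T2,T3}
Step 3: wait(T1) -> count=0 queue=[] holders={T1,T2,T3}
Step 4: signal(T3) -> count=1 queue=[] holders={T1,T2}
Step 5: wait(T5) -> count=0 queue=[] holders={T1,T2,T5}
Step 6: wait(T3) -> count=0 queue=[T3] holders={T1,T2,T5}
Step 7: wait(T4) -> count=0 queue=[T3,T4] holders={T1,T2,T5}
Step 8: signal(T5) -> count=0 queue=[T4] holders={T1,T2,T3}
Step 9: signal(T2) -> count=0 queue=[] holders={T1,T3,T4}
Step 10: signal(T4) -> count=1 queue=[] holders={T1,T3}
Step 11: wait(T4) -> count=0 queue=[] holders={T1,T3,T4}
Step 12: signal(T3) -> count=1 queue=[] holders={T1,T4}
Step 13: wait(T5) -> count=0 queue=[] holders={T1,T4,T5}
Step 14: wait(T2) -> count=0 queue=[T2] holders={T1,T4,T5}
Step 15: signal(T4) -> count=0 queue=[] holders={T1,T2,T5}
Final holders: T1,T2,T5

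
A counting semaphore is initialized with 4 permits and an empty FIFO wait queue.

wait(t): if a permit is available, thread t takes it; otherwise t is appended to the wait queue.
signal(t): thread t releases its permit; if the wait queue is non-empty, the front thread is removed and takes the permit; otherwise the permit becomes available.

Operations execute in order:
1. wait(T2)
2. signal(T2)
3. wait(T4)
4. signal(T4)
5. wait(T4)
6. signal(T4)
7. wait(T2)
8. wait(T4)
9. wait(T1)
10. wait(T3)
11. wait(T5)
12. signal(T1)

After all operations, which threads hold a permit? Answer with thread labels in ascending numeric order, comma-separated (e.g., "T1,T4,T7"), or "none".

Answer: T2,T3,T4,T5

Derivation:
Step 1: wait(T2) -> count=3 queue=[] holders={T2}
Step 2: signal(T2) -> count=4 queue=[] holders={none}
Step 3: wait(T4) -> count=3 queue=[] holders={T4}
Step 4: signal(T4) -> count=4 queue=[] holders={none}
Step 5: wait(T4) -> count=3 queue=[] holders={T4}
Step 6: signal(T4) -> count=4 queue=[] holders={none}
Step 7: wait(T2) -> count=3 queue=[] holders={T2}
Step 8: wait(T4) -> count=2 queue=[] holders={T2,T4}
Step 9: wait(T1) -> count=1 queue=[] holders={T1,T2,T4}
Step 10: wait(T3) -> count=0 queue=[] holders={T1,T2,T3,T4}
Step 11: wait(T5) -> count=0 queue=[T5] holders={T1,T2,T3,T4}
Step 12: signal(T1) -> count=0 queue=[] holders={T2,T3,T4,T5}
Final holders: T2,T3,T4,T5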